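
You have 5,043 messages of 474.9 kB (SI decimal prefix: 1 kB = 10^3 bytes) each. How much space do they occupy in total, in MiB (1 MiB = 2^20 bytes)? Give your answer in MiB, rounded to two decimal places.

2,283.97 MiB

Total = 5,043 × 474.9 kB = 2394920.7 kB
= 2394920.7 × 1,000 bytes = 2,394,920,700 bytes
1 MiB = 1,048,576 bytes
2,394,920,700 / 1,048,576 = 2,283.97 MiB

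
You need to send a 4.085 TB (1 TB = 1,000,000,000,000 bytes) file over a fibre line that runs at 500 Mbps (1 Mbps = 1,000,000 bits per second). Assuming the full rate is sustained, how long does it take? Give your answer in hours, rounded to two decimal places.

18.16 hours

4.085 TB = 4,085,000,000,000 bytes = 32,680,000,000,000 bits
500 Mbps = 500,000,000 bits/s
time = 32,680,000,000,000 / 500,000,000 = 65,360.0000 s
65,360.0000 s / 3600 = 18.16 hours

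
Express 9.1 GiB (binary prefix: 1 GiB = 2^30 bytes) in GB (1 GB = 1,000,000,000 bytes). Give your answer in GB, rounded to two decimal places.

9.77 GB

9.1 GiB = 9.1 × 2^30 bytes = 9,771,050,598.4 bytes
1 GB = 1,000,000,000 bytes
9,771,050,598.4 / 1,000,000,000 = 9.77 GB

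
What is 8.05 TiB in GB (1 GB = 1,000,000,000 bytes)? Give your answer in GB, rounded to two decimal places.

8.05 TiB × 1,099,511,627,776 bytes/TiB = 8,851,068,603,596.8 bytes
1 GB = 1,000,000,000 bytes
8,851,068,603,596.8 / 1,000,000,000 = 8,851.07 GB

8,851.07 GB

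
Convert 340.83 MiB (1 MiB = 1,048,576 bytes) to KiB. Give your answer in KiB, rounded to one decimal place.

349,009.9 KiB

340.83 MiB = 340.83 × 2^20 bytes = 357,386,158.08 bytes
1 KiB = 2^10 bytes = 1,024 bytes
357,386,158.08 / 1,024 = 349,009.9 KiB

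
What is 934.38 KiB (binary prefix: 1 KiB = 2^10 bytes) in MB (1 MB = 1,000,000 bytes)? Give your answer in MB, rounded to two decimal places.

0.96 MB

934.38 KiB = 934.38 × 2^10 bytes = 956,805.12 bytes
1 MB = 10^6 bytes = 1,000,000 bytes
956,805.12 / 1,000,000 = 0.96 MB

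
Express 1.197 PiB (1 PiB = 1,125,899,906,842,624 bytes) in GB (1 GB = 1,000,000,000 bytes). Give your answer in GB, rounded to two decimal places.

1.197 PiB = 1.197 × 2^50 bytes = 1,347,702,188,490,620.928 bytes
1 GB = 1,000,000,000 bytes
1,347,702,188,490,620.928 / 1,000,000,000 = 1,347,702.19 GB

1,347,702.19 GB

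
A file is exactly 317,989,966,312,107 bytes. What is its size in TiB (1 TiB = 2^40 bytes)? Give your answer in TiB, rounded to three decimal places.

317,989,966,312,107 bytes given.
1 TiB = 2^40 bytes = 1,099,511,627,776 bytes
317,989,966,312,107 / 1,099,511,627,776 = 289.210 TiB

289.210 TiB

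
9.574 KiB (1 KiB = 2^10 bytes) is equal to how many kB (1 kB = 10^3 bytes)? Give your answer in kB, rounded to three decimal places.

9.804 kB

9.574 KiB × 1,024 bytes/KiB = 9,803.776 bytes
1 kB = 10^3 bytes = 1,000 bytes
9,803.776 / 1,000 = 9.804 kB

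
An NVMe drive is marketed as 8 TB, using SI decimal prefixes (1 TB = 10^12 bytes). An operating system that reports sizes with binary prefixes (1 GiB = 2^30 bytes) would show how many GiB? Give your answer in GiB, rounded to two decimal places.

7,450.58 GiB

8 TB = 8 × 10^12 bytes = 8,000,000,000,000 bytes
1 GiB = 2^30 bytes = 1,073,741,824 bytes
8,000,000,000,000 / 1,073,741,824 = 7,450.58 GiB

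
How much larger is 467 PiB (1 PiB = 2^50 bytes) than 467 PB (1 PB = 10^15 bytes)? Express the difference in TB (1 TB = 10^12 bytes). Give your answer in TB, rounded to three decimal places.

467 PiB = 467 × 1,125,899,906,842,624 = 525,795,256,495,505,408 bytes
467 PB = 467 × 1,000,000,000,000,000 = 467,000,000,000,000,000 bytes
difference = 58,795,256,495,505,408 bytes
58,795,256,495,505,408 / 1,000,000,000,000 = 58,795.256 TB

58,795.256 TB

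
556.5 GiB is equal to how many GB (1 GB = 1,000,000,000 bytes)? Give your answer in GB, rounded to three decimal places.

597.537 GB

556.5 GiB × 1,073,741,824 bytes/GiB = 597,537,325,056 bytes
1 GB = 1,000,000,000 bytes
597,537,325,056 / 1,000,000,000 = 597.537 GB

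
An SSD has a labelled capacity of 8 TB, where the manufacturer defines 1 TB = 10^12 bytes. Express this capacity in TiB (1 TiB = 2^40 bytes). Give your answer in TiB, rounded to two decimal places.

7.28 TiB

8 TB = 8 × 10^12 bytes = 8,000,000,000,000 bytes
1 TiB = 1,099,511,627,776 bytes
8,000,000,000,000 / 1,099,511,627,776 = 7.28 TiB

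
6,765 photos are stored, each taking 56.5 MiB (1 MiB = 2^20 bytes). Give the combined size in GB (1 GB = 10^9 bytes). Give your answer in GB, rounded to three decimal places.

400.789 GB

Total = 6,765 × 56.5 MiB = 382222.5 MiB
= 382222.5 × 1,048,576 bytes = 400,789,340,160 bytes
1 GB = 1,000,000,000 bytes
400,789,340,160 / 1,000,000,000 = 400.789 GB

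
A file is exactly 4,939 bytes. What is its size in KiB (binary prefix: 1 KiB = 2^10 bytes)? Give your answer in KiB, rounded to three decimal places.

4939 bytes given.
1 KiB = 1,024 bytes
4,939 / 1,024 = 4.823 KiB

4.823 KiB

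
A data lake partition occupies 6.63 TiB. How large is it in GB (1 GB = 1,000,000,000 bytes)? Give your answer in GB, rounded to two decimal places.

6.63 TiB × 1,099,511,627,776 bytes/TiB = 7,289,762,092,154.88 bytes
1 GB = 10^9 bytes = 1,000,000,000 bytes
7,289,762,092,154.88 / 1,000,000,000 = 7,289.76 GB

7,289.76 GB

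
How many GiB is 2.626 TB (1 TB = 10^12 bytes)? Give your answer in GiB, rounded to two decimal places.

2.626 TB = 2.626 × 10^12 bytes = 2,626,000,000,000 bytes
1 GiB = 1,073,741,824 bytes
2,626,000,000,000 / 1,073,741,824 = 2,445.65 GiB

2,445.65 GiB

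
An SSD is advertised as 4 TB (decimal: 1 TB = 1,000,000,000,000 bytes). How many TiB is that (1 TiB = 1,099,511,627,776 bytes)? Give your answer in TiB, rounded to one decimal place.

4 TB × 1,000,000,000,000 bytes/TB = 4,000,000,000,000 bytes
1 TiB = 2^40 bytes = 1,099,511,627,776 bytes
4,000,000,000,000 / 1,099,511,627,776 = 3.6 TiB

3.6 TiB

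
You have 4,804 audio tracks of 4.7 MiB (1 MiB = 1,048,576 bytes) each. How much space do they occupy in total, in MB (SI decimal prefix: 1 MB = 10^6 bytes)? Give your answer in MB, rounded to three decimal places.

Total = 4,804 × 4.7 MiB = 22578.8 MiB
= 22578.8 × 1,048,576 bytes = 23,675,587,788.8 bytes
1 MB = 1,000,000 bytes
23,675,587,788.8 / 1,000,000 = 23,675.588 MB

23,675.588 MB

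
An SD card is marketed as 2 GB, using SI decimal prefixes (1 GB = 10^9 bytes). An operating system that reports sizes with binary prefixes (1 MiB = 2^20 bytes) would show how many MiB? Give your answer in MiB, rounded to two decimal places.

2 GB = 2 × 10^9 bytes = 2,000,000,000 bytes
1 MiB = 2^20 bytes = 1,048,576 bytes
2,000,000,000 / 1,048,576 = 1,907.35 MiB

1,907.35 MiB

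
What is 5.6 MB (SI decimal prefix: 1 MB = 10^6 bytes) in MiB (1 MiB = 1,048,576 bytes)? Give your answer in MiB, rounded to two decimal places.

5.6 MB = 5.6 × 10^6 bytes = 5,600,000 bytes
1 MiB = 2^20 bytes = 1,048,576 bytes
5,600,000 / 1,048,576 = 5.34 MiB

5.34 MiB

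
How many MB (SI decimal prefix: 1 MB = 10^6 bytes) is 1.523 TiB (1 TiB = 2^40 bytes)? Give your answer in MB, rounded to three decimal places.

1.523 TiB × 1,099,511,627,776 bytes/TiB = 1,674,556,209,102.848 bytes
1 MB = 1,000,000 bytes
1,674,556,209,102.848 / 1,000,000 = 1,674,556.209 MB

1,674,556.209 MB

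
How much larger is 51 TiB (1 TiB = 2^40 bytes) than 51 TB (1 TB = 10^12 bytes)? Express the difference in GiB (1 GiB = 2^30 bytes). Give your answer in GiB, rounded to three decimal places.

4,726.549 GiB

51 TiB = 51 × 1,099,511,627,776 = 56,075,093,016,576 bytes
51 TB = 51 × 1,000,000,000,000 = 51,000,000,000,000 bytes
difference = 5,075,093,016,576 bytes
5,075,093,016,576 / 1,073,741,824 = 4,726.549 GiB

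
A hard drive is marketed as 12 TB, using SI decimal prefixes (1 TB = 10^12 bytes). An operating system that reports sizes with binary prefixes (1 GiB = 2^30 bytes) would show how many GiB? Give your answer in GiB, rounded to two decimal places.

12 TB = 12 × 10^12 bytes = 12,000,000,000,000 bytes
1 GiB = 2^30 bytes = 1,073,741,824 bytes
12,000,000,000,000 / 1,073,741,824 = 11,175.87 GiB

11,175.87 GiB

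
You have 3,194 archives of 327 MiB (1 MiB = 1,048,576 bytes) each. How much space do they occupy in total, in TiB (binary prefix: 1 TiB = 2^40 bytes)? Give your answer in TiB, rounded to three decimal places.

Total = 3,194 × 327 MiB = 1,044,438 MiB
= 1,044,438 × 1,048,576 bytes = 1,095,172,620,288 bytes
1 TiB = 1,099,511,627,776 bytes
1,095,172,620,288 / 1,099,511,627,776 = 0.996 TiB

0.996 TiB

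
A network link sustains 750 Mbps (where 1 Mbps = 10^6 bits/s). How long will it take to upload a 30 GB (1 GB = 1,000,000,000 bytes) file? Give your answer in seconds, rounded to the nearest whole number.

320 seconds

30 GB = 30,000,000,000 bytes = 240,000,000,000 bits
750 Mbps = 750,000,000 bits/s
time = 240,000,000,000 / 750,000,000 = 320 s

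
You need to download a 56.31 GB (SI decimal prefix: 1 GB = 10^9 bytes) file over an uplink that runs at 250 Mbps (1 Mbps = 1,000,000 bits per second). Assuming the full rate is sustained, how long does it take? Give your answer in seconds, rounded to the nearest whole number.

1,802 seconds

56.31 GB = 56,310,000,000 bytes = 450,480,000,000 bits
250 Mbps = 250,000,000 bits/s
time = 450,480,000,000 / 250,000,000 = 1,802 s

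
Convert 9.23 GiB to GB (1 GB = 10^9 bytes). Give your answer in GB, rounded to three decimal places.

9.23 GiB × 1,073,741,824 bytes/GiB = 9,910,637,035.52 bytes
1 GB = 10^9 bytes = 1,000,000,000 bytes
9,910,637,035.52 / 1,000,000,000 = 9.911 GB

9.911 GB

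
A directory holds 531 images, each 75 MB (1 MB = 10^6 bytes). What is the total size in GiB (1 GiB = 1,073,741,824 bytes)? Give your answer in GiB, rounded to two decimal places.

Total = 531 × 75 MB = 39,825 MB
= 39,825 × 1,000,000 bytes = 39,825,000,000 bytes
1 GiB = 1,073,741,824 bytes
39,825,000,000 / 1,073,741,824 = 37.09 GiB

37.09 GiB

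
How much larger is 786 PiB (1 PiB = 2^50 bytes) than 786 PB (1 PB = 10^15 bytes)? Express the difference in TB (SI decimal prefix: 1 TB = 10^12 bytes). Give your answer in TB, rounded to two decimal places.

98,957.33 TB

786 PiB = 786 × 1,125,899,906,842,624 = 884,957,326,778,302,464 bytes
786 PB = 786 × 1,000,000,000,000,000 = 786,000,000,000,000,000 bytes
difference = 98,957,326,778,302,464 bytes
98,957,326,778,302,464 / 1,000,000,000,000 = 98,957.33 TB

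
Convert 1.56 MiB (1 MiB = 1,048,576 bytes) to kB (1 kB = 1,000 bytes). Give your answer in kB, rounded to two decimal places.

1.56 MiB = 1.56 × 2^20 bytes = 1,635,778.56 bytes
1 kB = 10^3 bytes = 1,000 bytes
1,635,778.56 / 1,000 = 1,635.78 kB

1,635.78 kB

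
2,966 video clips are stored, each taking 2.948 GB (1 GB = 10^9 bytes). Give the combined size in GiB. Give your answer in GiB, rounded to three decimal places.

Total = 2,966 × 2.948 GB = 8743.768 GB
= 8743.768 × 1,000,000,000 bytes = 8,743,768,000,000 bytes
1 GiB = 1,073,741,824 bytes
8,743,768,000,000 / 1,073,741,824 = 8,143.269 GiB

8,143.269 GiB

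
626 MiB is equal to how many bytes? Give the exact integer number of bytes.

656,408,576 bytes

626 × 1,048,576 = 656,408,576 bytes  (1 MiB = 2^20 bytes)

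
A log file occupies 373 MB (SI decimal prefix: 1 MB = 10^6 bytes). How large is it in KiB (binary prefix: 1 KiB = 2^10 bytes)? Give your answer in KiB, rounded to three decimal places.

373 MB = 373 × 10^6 bytes = 373,000,000 bytes
1 KiB = 1,024 bytes
373,000,000 / 1,024 = 364,257.813 KiB

364,257.813 KiB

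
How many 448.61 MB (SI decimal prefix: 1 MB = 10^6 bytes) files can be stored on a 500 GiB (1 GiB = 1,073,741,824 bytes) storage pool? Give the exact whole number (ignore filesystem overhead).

1,196

Capacity: 500 GiB = 536,870,912,000 bytes
Per item: 448.61 MB = 448,610,000 bytes
⌊536,870,912,000 / 448,610,000⌋ = 1,196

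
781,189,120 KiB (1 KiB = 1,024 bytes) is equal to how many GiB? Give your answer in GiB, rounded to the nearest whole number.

745 GiB

781,189,120 KiB = 781,189,120 × 2^10 bytes = 799,937,658,880 bytes
1 GiB = 1,073,741,824 bytes
799,937,658,880 / 1,073,741,824 = 745 GiB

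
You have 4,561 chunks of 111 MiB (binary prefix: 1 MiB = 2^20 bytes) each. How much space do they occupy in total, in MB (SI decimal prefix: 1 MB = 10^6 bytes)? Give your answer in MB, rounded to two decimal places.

530,863.62 MB

Total = 4,561 × 111 MiB = 506,271 MiB
= 506,271 × 1,048,576 bytes = 530,863,620,096 bytes
1 MB = 1,000,000 bytes
530,863,620,096 / 1,000,000 = 530,863.62 MB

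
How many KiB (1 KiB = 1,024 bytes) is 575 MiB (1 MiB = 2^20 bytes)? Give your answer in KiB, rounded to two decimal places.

575 MiB = 575 × 2^20 bytes = 602,931,200 bytes
1 KiB = 1,024 bytes
602,931,200 / 1,024 = 588,800.00 KiB

588,800.00 KiB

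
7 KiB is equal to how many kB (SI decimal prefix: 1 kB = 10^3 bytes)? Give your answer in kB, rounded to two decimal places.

7.17 kB

7 KiB = 7 × 2^10 bytes = 7,168 bytes
1 kB = 1,000 bytes
7,168 / 1,000 = 7.17 kB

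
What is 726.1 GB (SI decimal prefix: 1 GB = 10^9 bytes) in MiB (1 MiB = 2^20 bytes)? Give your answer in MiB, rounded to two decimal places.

692,462.92 MiB

726.1 GB = 726.1 × 10^9 bytes = 726,100,000,000 bytes
1 MiB = 2^20 bytes = 1,048,576 bytes
726,100,000,000 / 1,048,576 = 692,462.92 MiB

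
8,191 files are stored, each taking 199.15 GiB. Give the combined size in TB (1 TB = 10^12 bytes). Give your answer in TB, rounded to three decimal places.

1,751.528 TB

Total = 8,191 × 199.15 GiB = 1631237.65 GiB
= 1631237.65 × 1,073,741,824 bytes = 1,751,528,089,688,473.6 bytes
1 TB = 1,000,000,000,000 bytes
1,751,528,089,688,473.6 / 1,000,000,000,000 = 1,751.528 TB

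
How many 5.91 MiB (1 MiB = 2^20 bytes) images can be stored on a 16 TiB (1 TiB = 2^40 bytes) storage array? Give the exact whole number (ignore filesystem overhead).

2,838,784

Capacity: 16 TiB = 17,592,186,044,416 bytes
Per item: 5.91 MiB = 6,197,084.16 bytes
⌊17,592,186,044,416 / 6,197,084.16⌋ = 2,838,784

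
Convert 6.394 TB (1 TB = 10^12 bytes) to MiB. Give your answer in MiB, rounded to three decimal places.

6.394 TB = 6.394 × 10^12 bytes = 6,394,000,000,000 bytes
1 MiB = 1,048,576 bytes
6,394,000,000,000 / 1,048,576 = 6,097,793.579 MiB

6,097,793.579 MiB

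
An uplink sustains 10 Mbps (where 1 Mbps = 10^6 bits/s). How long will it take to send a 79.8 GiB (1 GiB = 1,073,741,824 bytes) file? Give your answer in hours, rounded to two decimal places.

19.04 hours

79.8 GiB = 85,684,597,555.2 bytes = 685,476,780,441.6 bits
10 Mbps = 10,000,000 bits/s
time = 685,476,780,441.6 / 10,000,000 = 68,547.6780 s
68,547.6780 s / 3600 = 19.04 hours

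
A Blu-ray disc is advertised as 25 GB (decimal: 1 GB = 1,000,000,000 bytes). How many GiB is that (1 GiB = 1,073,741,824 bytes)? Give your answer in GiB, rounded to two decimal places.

23.28 GiB

25 GB × 1,000,000,000 bytes/GB = 25,000,000,000 bytes
1 GiB = 1,073,741,824 bytes
25,000,000,000 / 1,073,741,824 = 23.28 GiB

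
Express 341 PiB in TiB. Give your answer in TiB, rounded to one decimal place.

349,184.0 TiB

341 PiB × 1,125,899,906,842,624 bytes/PiB = 383,931,868,233,334,784 bytes
1 TiB = 1,099,511,627,776 bytes
383,931,868,233,334,784 / 1,099,511,627,776 = 349,184.0 TiB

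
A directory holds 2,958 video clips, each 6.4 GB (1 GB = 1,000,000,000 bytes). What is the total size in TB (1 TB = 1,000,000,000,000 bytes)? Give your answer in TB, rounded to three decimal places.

Total = 2,958 × 6.4 GB = 18931.2 GB
= 18931.2 × 1,000,000,000 bytes = 18,931,200,000,000 bytes
1 TB = 1,000,000,000,000 bytes
18,931,200,000,000 / 1,000,000,000,000 = 18.931 TB

18.931 TB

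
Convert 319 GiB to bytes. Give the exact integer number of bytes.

319 × 1,073,741,824 = 342,523,641,856 bytes  (1 GiB = 2^30 bytes)

342,523,641,856 bytes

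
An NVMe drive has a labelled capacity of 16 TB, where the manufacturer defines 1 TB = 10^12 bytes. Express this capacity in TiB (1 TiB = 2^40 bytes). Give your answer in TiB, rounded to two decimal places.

14.55 TiB

16 TB × 1,000,000,000,000 bytes/TB = 16,000,000,000,000 bytes
1 TiB = 1,099,511,627,776 bytes
16,000,000,000,000 / 1,099,511,627,776 = 14.55 TiB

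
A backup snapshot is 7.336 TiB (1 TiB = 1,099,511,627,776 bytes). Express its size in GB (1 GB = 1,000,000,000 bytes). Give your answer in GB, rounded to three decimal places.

7.336 TiB × 1,099,511,627,776 bytes/TiB = 8,066,017,301,364.736 bytes
1 GB = 1,000,000,000 bytes
8,066,017,301,364.736 / 1,000,000,000 = 8,066.017 GB

8,066.017 GB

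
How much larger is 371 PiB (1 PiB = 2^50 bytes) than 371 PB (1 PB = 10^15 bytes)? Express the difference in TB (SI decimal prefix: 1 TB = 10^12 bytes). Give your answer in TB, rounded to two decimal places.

46,708.87 TB

371 PiB = 371 × 1,125,899,906,842,624 = 417,708,865,438,613,504 bytes
371 PB = 371 × 1,000,000,000,000,000 = 371,000,000,000,000,000 bytes
difference = 46,708,865,438,613,504 bytes
46,708,865,438,613,504 / 1,000,000,000,000 = 46,708.87 TB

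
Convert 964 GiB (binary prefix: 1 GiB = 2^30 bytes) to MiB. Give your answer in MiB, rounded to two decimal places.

987,136.00 MiB

964 GiB = 964 × 2^30 bytes = 1,035,087,118,336 bytes
1 MiB = 1,048,576 bytes
1,035,087,118,336 / 1,048,576 = 987,136.00 MiB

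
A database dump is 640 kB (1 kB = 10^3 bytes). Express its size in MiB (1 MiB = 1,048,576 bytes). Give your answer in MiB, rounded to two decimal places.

0.61 MiB

640 kB = 640 × 10^3 bytes = 640,000 bytes
1 MiB = 1,048,576 bytes
640,000 / 1,048,576 = 0.61 MiB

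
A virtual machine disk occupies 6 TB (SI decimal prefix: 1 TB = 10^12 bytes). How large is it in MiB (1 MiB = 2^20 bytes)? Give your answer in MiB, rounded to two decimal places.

6 TB × 1,000,000,000,000 bytes/TB = 6,000,000,000,000 bytes
1 MiB = 1,048,576 bytes
6,000,000,000,000 / 1,048,576 = 5,722,045.90 MiB

5,722,045.90 MiB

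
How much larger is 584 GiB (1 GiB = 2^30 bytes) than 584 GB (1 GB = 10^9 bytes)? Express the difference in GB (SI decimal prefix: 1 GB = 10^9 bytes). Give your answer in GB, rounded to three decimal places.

584 GiB = 584 × 1,073,741,824 = 627,065,225,216 bytes
584 GB = 584 × 1,000,000,000 = 584,000,000,000 bytes
difference = 43,065,225,216 bytes
43,065,225,216 / 1,000,000,000 = 43.065 GB

43.065 GB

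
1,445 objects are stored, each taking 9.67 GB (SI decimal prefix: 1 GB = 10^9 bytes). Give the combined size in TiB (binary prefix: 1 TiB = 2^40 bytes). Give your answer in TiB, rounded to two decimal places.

12.71 TiB

Total = 1,445 × 9.67 GB = 13973.15 GB
= 13973.15 × 1,000,000,000 bytes = 13,973,150,000,000 bytes
1 TiB = 1,099,511,627,776 bytes
13,973,150,000,000 / 1,099,511,627,776 = 12.71 TiB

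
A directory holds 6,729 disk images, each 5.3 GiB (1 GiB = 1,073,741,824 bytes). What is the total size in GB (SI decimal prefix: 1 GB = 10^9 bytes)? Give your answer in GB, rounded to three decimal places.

38,293.606 GB

Total = 6,729 × 5.3 GiB = 35663.7 GiB
= 35663.7 × 1,073,741,824 bytes = 38,293,606,288,588.8 bytes
1 GB = 1,000,000,000 bytes
38,293,606,288,588.8 / 1,000,000,000 = 38,293.606 GB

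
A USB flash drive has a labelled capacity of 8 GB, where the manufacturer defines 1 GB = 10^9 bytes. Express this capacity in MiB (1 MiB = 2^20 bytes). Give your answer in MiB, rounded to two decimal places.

7,629.39 MiB

8 GB = 8 × 10^9 bytes = 8,000,000,000 bytes
1 MiB = 1,048,576 bytes
8,000,000,000 / 1,048,576 = 7,629.39 MiB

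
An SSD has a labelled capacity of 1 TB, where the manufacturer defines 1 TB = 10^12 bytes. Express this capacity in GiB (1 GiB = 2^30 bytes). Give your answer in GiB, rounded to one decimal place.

931.3 GiB

1 TB × 1,000,000,000,000 bytes/TB = 1,000,000,000,000 bytes
1 GiB = 1,073,741,824 bytes
1,000,000,000,000 / 1,073,741,824 = 931.3 GiB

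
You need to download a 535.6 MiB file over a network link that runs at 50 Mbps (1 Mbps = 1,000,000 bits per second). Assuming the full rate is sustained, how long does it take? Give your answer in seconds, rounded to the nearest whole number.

535.6 MiB = 561,617,305.6 bytes = 4,492,938,444.8 bits
50 Mbps = 50,000,000 bits/s
time = 4,492,938,444.8 / 50,000,000 = 90 s

90 seconds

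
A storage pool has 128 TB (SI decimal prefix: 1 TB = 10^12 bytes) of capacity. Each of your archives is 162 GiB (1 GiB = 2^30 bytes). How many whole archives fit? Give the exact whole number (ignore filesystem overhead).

735

Capacity: 128 TB = 128,000,000,000,000 bytes
Per item: 162 GiB = 173,946,175,488 bytes
⌊128,000,000,000,000 / 173,946,175,488⌋ = 735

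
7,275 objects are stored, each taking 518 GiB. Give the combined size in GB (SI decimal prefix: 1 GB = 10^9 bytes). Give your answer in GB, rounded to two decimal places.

Total = 7,275 × 518 GiB = 3,768,450 GiB
= 3,768,450 × 1,073,741,824 bytes = 4,046,342,376,652,800 bytes
1 GB = 1,000,000,000 bytes
4,046,342,376,652,800 / 1,000,000,000 = 4,046,342.38 GB

4,046,342.38 GB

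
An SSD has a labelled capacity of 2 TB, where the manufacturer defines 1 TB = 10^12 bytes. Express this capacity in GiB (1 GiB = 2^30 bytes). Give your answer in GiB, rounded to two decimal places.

2 TB × 1,000,000,000,000 bytes/TB = 2,000,000,000,000 bytes
1 GiB = 1,073,741,824 bytes
2,000,000,000,000 / 1,073,741,824 = 1,862.65 GiB

1,862.65 GiB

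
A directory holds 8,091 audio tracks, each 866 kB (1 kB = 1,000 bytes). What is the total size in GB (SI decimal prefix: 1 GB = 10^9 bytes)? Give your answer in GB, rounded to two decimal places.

Total = 8,091 × 866 kB = 7,006,806 kB
= 7,006,806 × 1,000 bytes = 7,006,806,000 bytes
1 GB = 1,000,000,000 bytes
7,006,806,000 / 1,000,000,000 = 7.01 GB

7.01 GB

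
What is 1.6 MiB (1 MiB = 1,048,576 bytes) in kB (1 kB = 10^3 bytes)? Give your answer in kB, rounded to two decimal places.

1.6 MiB = 1.6 × 2^20 bytes = 1,677,721.6 bytes
1 kB = 10^3 bytes = 1,000 bytes
1,677,721.6 / 1,000 = 1,677.72 kB

1,677.72 kB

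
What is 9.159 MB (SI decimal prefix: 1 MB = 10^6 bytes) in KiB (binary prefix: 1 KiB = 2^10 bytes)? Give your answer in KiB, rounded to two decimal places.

9.159 MB × 1,000,000 bytes/MB = 9,159,000 bytes
1 KiB = 2^10 bytes = 1,024 bytes
9,159,000 / 1,024 = 8,944.34 KiB

8,944.34 KiB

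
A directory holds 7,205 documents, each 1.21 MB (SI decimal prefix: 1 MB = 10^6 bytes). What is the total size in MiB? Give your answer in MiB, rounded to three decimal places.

8,314.180 MiB

Total = 7,205 × 1.21 MB = 8718.05 MB
= 8718.05 × 1,000,000 bytes = 8,718,050,000 bytes
1 MiB = 1,048,576 bytes
8,718,050,000 / 1,048,576 = 8,314.180 MiB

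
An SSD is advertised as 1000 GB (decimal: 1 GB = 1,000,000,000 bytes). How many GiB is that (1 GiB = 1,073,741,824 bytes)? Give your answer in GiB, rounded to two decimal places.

1000 GB × 1,000,000,000 bytes/GB = 1,000,000,000,000 bytes
1 GiB = 2^30 bytes = 1,073,741,824 bytes
1,000,000,000,000 / 1,073,741,824 = 931.32 GiB

931.32 GiB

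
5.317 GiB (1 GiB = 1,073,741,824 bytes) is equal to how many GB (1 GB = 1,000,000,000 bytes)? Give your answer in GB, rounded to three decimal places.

5.317 GiB × 1,073,741,824 bytes/GiB = 5,709,085,278.208 bytes
1 GB = 10^9 bytes = 1,000,000,000 bytes
5,709,085,278.208 / 1,000,000,000 = 5.709 GB

5.709 GB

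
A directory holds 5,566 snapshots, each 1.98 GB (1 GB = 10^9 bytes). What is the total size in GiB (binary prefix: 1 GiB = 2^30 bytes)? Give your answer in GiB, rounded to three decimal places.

Total = 5,566 × 1.98 GB = 11020.68 GB
= 11020.68 × 1,000,000,000 bytes = 11,020,680,000,000 bytes
1 GiB = 1,073,741,824 bytes
11,020,680,000,000 / 1,073,741,824 = 10,263.808 GiB

10,263.808 GiB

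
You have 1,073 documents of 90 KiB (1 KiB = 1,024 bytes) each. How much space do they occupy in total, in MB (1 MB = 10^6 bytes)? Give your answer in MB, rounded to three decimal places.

Total = 1,073 × 90 KiB = 96,570 KiB
= 96,570 × 1,024 bytes = 98,887,680 bytes
1 MB = 1,000,000 bytes
98,887,680 / 1,000,000 = 98.888 MB

98.888 MB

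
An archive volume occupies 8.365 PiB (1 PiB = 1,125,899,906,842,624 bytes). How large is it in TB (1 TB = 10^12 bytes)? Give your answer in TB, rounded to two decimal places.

9,418.15 TB

8.365 PiB = 8.365 × 2^50 bytes = 9,418,152,720,738,549.76 bytes
1 TB = 10^12 bytes = 1,000,000,000,000 bytes
9,418,152,720,738,549.76 / 1,000,000,000,000 = 9,418.15 TB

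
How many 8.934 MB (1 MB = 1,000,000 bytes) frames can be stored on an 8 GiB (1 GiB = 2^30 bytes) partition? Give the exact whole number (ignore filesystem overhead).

961

Capacity: 8 GiB = 8,589,934,592 bytes
Per item: 8.934 MB = 8,934,000 bytes
⌊8,589,934,592 / 8,934,000⌋ = 961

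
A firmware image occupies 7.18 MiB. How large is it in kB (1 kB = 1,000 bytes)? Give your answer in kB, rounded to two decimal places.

7,528.78 kB

7.18 MiB × 1,048,576 bytes/MiB = 7,528,775.68 bytes
1 kB = 10^3 bytes = 1,000 bytes
7,528,775.68 / 1,000 = 7,528.78 kB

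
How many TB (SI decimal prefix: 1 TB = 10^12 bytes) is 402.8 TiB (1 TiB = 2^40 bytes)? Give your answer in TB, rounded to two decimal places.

442.88 TB

402.8 TiB = 402.8 × 2^40 bytes = 442,883,283,668,172.8 bytes
1 TB = 1,000,000,000,000 bytes
442,883,283,668,172.8 / 1,000,000,000,000 = 442.88 TB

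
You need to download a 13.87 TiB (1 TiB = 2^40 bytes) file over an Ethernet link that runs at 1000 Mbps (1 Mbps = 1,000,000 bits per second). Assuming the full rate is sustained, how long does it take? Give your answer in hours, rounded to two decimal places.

33.89 hours

13.87 TiB = 15,250,226,277,253.12 bytes = 122,001,810,218,024.96 bits
1000 Mbps = 1,000,000,000 bits/s
time = 122,001,810,218,024.96 / 1,000,000,000 = 122,001.8102 s
122,001.8102 s / 3600 = 33.89 hours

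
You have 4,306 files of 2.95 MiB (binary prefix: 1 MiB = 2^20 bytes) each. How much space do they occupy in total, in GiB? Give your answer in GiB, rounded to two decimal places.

12.40 GiB

Total = 4,306 × 2.95 MiB = 12702.7 MiB
= 12702.7 × 1,048,576 bytes = 13,319,746,355.2 bytes
1 GiB = 1,073,741,824 bytes
13,319,746,355.2 / 1,073,741,824 = 12.40 GiB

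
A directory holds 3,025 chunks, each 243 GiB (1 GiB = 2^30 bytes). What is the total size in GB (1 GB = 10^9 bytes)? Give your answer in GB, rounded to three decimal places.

Total = 3,025 × 243 GiB = 735,075 GiB
= 735,075 × 1,073,741,824 bytes = 789,280,771,276,800 bytes
1 GB = 1,000,000,000 bytes
789,280,771,276,800 / 1,000,000,000 = 789,280.771 GB

789,280.771 GB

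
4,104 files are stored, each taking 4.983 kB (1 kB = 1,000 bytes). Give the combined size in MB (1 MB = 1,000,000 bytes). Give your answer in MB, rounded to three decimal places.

20.450 MB

Total = 4,104 × 4.983 kB = 20450.232 kB
= 20450.232 × 1,000 bytes = 20,450,232 bytes
1 MB = 1,000,000 bytes
20,450,232 / 1,000,000 = 20.450 MB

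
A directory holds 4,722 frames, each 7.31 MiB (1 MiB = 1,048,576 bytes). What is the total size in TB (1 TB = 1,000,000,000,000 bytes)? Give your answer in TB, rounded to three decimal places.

0.036 TB

Total = 4,722 × 7.31 MiB = 34517.82 MiB
= 34517.82 × 1,048,576 bytes = 36,194,557,624.32 bytes
1 TB = 1,000,000,000,000 bytes
36,194,557,624.32 / 1,000,000,000,000 = 0.036 TB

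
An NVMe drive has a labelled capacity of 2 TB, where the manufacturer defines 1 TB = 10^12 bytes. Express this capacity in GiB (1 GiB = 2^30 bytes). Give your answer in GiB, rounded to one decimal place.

1,862.6 GiB

2 TB = 2 × 10^12 bytes = 2,000,000,000,000 bytes
1 GiB = 2^30 bytes = 1,073,741,824 bytes
2,000,000,000,000 / 1,073,741,824 = 1,862.6 GiB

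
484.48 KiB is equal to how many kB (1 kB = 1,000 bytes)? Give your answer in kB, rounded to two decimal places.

484.48 KiB × 1,024 bytes/KiB = 496,107.52 bytes
1 kB = 10^3 bytes = 1,000 bytes
496,107.52 / 1,000 = 496.11 kB

496.11 kB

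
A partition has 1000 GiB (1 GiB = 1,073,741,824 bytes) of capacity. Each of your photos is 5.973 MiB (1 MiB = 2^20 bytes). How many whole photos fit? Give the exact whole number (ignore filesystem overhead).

Capacity: 1000 GiB = 1,073,741,824,000 bytes
Per item: 5.973 MiB = 6,263,144.448 bytes
⌊1,073,741,824,000 / 6,263,144.448⌋ = 171,438

171,438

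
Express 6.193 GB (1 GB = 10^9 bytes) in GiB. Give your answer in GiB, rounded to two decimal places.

6.193 GB × 1,000,000,000 bytes/GB = 6,193,000,000 bytes
1 GiB = 1,073,741,824 bytes
6,193,000,000 / 1,073,741,824 = 5.77 GiB

5.77 GiB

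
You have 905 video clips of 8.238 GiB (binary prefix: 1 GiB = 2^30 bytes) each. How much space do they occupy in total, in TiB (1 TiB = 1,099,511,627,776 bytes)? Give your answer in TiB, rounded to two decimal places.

7.28 TiB

Total = 905 × 8.238 GiB = 7455.39 GiB
= 7455.39 × 1,073,741,824 bytes = 8,005,164,057,231.36 bytes
1 TiB = 1,099,511,627,776 bytes
8,005,164,057,231.36 / 1,099,511,627,776 = 7.28 TiB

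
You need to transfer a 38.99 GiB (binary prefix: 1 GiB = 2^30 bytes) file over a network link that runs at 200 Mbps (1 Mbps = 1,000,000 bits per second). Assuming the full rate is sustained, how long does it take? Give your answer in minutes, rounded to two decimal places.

38.99 GiB = 41,865,193,717.76 bytes = 334,921,549,742.08 bits
200 Mbps = 200,000,000 bits/s
time = 334,921,549,742.08 / 200,000,000 = 1,674.608 s
1,674.608 s / 60 = 27.91 minutes

27.91 minutes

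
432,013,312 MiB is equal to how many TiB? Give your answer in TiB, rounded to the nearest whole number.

432,013,312 MiB = 432,013,312 × 2^20 bytes = 452,998,790,643,712 bytes
1 TiB = 2^40 bytes = 1,099,511,627,776 bytes
452,998,790,643,712 / 1,099,511,627,776 = 412 TiB

412 TiB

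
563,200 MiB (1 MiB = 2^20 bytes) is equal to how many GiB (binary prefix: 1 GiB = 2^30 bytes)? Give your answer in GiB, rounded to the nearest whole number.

563,200 MiB = 563,200 × 2^20 bytes = 590,558,003,200 bytes
1 GiB = 1,073,741,824 bytes
590,558,003,200 / 1,073,741,824 = 550 GiB

550 GiB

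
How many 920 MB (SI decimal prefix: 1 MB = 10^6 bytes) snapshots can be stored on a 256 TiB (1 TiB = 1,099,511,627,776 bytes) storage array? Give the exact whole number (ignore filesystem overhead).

305,951

Capacity: 256 TiB = 281,474,976,710,656 bytes
Per item: 920 MB = 920,000,000 bytes
⌊281,474,976,710,656 / 920,000,000⌋ = 305,951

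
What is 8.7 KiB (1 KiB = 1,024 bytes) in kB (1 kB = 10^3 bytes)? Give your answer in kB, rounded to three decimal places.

8.909 kB

8.7 KiB × 1,024 bytes/KiB = 8,908.8 bytes
1 kB = 1,000 bytes
8,908.8 / 1,000 = 8.909 kB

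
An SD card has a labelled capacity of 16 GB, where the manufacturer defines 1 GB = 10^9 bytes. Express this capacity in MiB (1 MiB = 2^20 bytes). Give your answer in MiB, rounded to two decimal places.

16 GB = 16 × 10^9 bytes = 16,000,000,000 bytes
1 MiB = 1,048,576 bytes
16,000,000,000 / 1,048,576 = 15,258.79 MiB

15,258.79 MiB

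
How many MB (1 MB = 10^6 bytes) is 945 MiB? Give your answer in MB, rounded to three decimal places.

945 MiB × 1,048,576 bytes/MiB = 990,904,320 bytes
1 MB = 1,000,000 bytes
990,904,320 / 1,000,000 = 990.904 MB

990.904 MB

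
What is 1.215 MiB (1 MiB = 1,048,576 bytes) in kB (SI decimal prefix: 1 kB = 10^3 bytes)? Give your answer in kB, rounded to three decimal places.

1.215 MiB × 1,048,576 bytes/MiB = 1,274,019.84 bytes
1 kB = 1,000 bytes
1,274,019.84 / 1,000 = 1,274.020 kB

1,274.020 kB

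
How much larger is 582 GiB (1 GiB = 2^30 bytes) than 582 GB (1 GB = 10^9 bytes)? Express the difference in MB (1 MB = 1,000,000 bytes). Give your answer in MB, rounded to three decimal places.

42,917.742 MB

582 GiB = 582 × 1,073,741,824 = 624,917,741,568 bytes
582 GB = 582 × 1,000,000,000 = 582,000,000,000 bytes
difference = 42,917,741,568 bytes
42,917,741,568 / 1,000,000 = 42,917.742 MB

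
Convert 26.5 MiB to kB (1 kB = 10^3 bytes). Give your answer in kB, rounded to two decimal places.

26.5 MiB × 1,048,576 bytes/MiB = 27,787,264 bytes
1 kB = 10^3 bytes = 1,000 bytes
27,787,264 / 1,000 = 27,787.26 kB

27,787.26 kB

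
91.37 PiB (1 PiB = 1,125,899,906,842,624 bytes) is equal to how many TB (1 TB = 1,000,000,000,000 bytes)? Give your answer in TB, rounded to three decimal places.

91.37 PiB = 91.37 × 2^50 bytes = 102,873,474,488,210,554.88 bytes
1 TB = 1,000,000,000,000 bytes
102,873,474,488,210,554.88 / 1,000,000,000,000 = 102,873.474 TB

102,873.474 TB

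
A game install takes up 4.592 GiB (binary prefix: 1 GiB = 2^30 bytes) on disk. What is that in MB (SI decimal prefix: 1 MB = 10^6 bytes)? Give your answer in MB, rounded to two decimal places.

4,930.62 MB

4.592 GiB = 4.592 × 2^30 bytes = 4,930,622,455.808 bytes
1 MB = 10^6 bytes = 1,000,000 bytes
4,930,622,455.808 / 1,000,000 = 4,930.62 MB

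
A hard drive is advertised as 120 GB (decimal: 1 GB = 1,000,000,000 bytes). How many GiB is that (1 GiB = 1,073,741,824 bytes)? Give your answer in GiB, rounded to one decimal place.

120 GB × 1,000,000,000 bytes/GB = 120,000,000,000 bytes
1 GiB = 1,073,741,824 bytes
120,000,000,000 / 1,073,741,824 = 111.8 GiB

111.8 GiB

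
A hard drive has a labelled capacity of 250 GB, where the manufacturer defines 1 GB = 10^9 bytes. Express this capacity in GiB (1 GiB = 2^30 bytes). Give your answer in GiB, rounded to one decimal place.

232.8 GiB

250 GB = 250 × 10^9 bytes = 250,000,000,000 bytes
1 GiB = 1,073,741,824 bytes
250,000,000,000 / 1,073,741,824 = 232.8 GiB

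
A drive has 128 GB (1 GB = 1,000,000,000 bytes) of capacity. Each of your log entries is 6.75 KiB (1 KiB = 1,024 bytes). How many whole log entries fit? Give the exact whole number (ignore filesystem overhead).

Capacity: 128 GB = 128,000,000,000 bytes
Per item: 6.75 KiB = 6,912 bytes
⌊128,000,000,000 / 6,912⌋ = 18,518,518

18,518,518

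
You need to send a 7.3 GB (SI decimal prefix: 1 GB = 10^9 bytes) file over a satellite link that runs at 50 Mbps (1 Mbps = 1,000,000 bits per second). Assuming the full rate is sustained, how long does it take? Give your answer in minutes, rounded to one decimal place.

19.5 minutes

7.3 GB = 7,300,000,000 bytes = 58,400,000,000 bits
50 Mbps = 50,000,000 bits/s
time = 58,400,000,000 / 50,000,000 = 1,168.00 s
1,168.00 s / 60 = 19.5 minutes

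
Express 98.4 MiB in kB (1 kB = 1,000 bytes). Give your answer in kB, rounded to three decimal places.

103,179.878 kB

98.4 MiB = 98.4 × 2^20 bytes = 103,179,878.4 bytes
1 kB = 10^3 bytes = 1,000 bytes
103,179,878.4 / 1,000 = 103,179.878 kB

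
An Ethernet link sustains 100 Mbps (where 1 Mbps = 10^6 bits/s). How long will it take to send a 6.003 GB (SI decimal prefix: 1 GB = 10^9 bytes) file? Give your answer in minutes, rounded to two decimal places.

8.00 minutes

6.003 GB = 6,003,000,000 bytes = 48,024,000,000 bits
100 Mbps = 100,000,000 bits/s
time = 48,024,000,000 / 100,000,000 = 480.240 s
480.240 s / 60 = 8.00 minutes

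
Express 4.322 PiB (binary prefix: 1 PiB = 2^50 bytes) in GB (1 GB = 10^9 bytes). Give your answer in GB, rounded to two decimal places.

4,866,139.40 GB

4.322 PiB = 4.322 × 2^50 bytes = 4,866,139,397,373,820.928 bytes
1 GB = 1,000,000,000 bytes
4,866,139,397,373,820.928 / 1,000,000,000 = 4,866,139.40 GB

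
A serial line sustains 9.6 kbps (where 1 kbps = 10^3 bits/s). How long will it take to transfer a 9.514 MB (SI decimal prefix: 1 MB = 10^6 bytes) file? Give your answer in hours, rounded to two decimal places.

2.20 hours

9.514 MB = 9,514,000 bytes = 76,112,000 bits
9.6 kbps = 9,600 bits/s
time = 76,112,000 / 9,600 = 7,928.3333 s
7,928.3333 s / 3600 = 2.20 hours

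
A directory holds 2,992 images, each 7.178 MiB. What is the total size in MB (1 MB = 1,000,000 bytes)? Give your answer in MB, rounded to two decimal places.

22,519.82 MB

Total = 2,992 × 7.178 MiB = 21476.576 MiB
= 21476.576 × 1,048,576 bytes = 22,519,822,155.776 bytes
1 MB = 1,000,000 bytes
22,519,822,155.776 / 1,000,000 = 22,519.82 MB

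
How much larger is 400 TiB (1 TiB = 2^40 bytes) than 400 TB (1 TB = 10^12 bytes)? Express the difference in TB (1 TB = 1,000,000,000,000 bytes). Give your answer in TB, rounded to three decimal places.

400 TiB = 400 × 1,099,511,627,776 = 439,804,651,110,400 bytes
400 TB = 400 × 1,000,000,000,000 = 400,000,000,000,000 bytes
difference = 39,804,651,110,400 bytes
39,804,651,110,400 / 1,000,000,000,000 = 39.805 TB

39.805 TB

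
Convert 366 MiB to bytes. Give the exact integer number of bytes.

383,778,816 bytes

366 × 1,048,576 = 383,778,816 bytes  (1 MiB = 2^20 bytes)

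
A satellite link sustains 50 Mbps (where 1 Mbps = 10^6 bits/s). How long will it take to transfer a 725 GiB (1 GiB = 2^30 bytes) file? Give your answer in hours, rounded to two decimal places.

725 GiB = 778,462,822,400 bytes = 6,227,702,579,200 bits
50 Mbps = 50,000,000 bits/s
time = 6,227,702,579,200 / 50,000,000 = 124,554.0516 s
124,554.0516 s / 3600 = 34.60 hours

34.60 hours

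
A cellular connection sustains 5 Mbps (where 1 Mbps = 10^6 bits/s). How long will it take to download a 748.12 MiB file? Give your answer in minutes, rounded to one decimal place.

748.12 MiB = 784,460,677.12 bytes = 6,275,685,416.96 bits
5 Mbps = 5,000,000 bits/s
time = 6,275,685,416.96 / 5,000,000 = 1,255.14 s
1,255.14 s / 60 = 20.9 minutes

20.9 minutes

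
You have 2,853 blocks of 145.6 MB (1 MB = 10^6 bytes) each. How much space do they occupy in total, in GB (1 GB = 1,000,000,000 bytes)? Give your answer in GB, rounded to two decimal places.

Total = 2,853 × 145.6 MB = 415396.8 MB
= 415396.8 × 1,000,000 bytes = 415,396,800,000 bytes
1 GB = 1,000,000,000 bytes
415,396,800,000 / 1,000,000,000 = 415.40 GB

415.40 GB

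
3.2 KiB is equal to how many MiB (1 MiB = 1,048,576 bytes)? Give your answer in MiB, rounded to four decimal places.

0.0031 MiB

3.2 KiB = 3.2 × 2^10 bytes = 3,276.8 bytes
1 MiB = 2^20 bytes = 1,048,576 bytes
3,276.8 / 1,048,576 = 0.0031 MiB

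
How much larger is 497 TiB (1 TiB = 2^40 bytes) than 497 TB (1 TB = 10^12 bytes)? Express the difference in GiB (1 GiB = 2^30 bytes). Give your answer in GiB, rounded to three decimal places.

46,060.680 GiB

497 TiB = 497 × 1,099,511,627,776 = 546,457,279,004,672 bytes
497 TB = 497 × 1,000,000,000,000 = 497,000,000,000,000 bytes
difference = 49,457,279,004,672 bytes
49,457,279,004,672 / 1,073,741,824 = 46,060.680 GiB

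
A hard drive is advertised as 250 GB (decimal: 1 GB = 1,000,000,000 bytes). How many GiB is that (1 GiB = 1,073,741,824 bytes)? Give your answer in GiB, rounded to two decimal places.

232.83 GiB

250 GB = 250 × 10^9 bytes = 250,000,000,000 bytes
1 GiB = 2^30 bytes = 1,073,741,824 bytes
250,000,000,000 / 1,073,741,824 = 232.83 GiB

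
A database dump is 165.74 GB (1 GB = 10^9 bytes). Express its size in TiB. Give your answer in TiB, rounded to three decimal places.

0.151 TiB

165.74 GB = 165.74 × 10^9 bytes = 165,740,000,000 bytes
1 TiB = 1,099,511,627,776 bytes
165,740,000,000 / 1,099,511,627,776 = 0.151 TiB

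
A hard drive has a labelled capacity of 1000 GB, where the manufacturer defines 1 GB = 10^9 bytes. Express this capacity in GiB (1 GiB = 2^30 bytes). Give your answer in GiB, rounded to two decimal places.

1000 GB = 1000 × 10^9 bytes = 1,000,000,000,000 bytes
1 GiB = 1,073,741,824 bytes
1,000,000,000,000 / 1,073,741,824 = 931.32 GiB

931.32 GiB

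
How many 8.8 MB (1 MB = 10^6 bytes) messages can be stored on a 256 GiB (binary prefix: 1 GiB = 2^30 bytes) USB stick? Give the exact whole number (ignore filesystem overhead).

31,236

Capacity: 256 GiB = 274,877,906,944 bytes
Per item: 8.8 MB = 8,800,000 bytes
⌊274,877,906,944 / 8,800,000⌋ = 31,236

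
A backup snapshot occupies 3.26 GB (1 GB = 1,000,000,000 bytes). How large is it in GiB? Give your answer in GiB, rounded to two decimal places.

3.26 GB = 3.26 × 10^9 bytes = 3,260,000,000 bytes
1 GiB = 1,073,741,824 bytes
3,260,000,000 / 1,073,741,824 = 3.04 GiB

3.04 GiB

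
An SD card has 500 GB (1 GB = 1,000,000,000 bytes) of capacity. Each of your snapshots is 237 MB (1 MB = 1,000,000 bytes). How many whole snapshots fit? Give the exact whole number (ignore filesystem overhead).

Capacity: 500 GB = 500,000,000,000 bytes
Per item: 237 MB = 237,000,000 bytes
⌊500,000,000,000 / 237,000,000⌋ = 2,109

2,109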